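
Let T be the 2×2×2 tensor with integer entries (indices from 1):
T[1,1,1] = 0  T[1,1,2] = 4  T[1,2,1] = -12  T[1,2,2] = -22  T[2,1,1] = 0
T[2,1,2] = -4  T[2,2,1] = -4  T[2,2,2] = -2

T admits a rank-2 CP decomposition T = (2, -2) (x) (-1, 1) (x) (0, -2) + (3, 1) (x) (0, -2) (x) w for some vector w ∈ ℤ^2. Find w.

w = (2, 3)

Subtract the known terms from T to get the rank-1 residual R = (3, 1) (x) (0, -2) (x) w, so R[i,j,k] = a[i]·b[j]·w[k]. Pick indices with nonzero a[1]·b[2] = (3)·(-2) = -6. Only the fibre through (1,2,·) is needed: R[1,2,:] = T[1,2,:] − Σₗ aₗ[1]bₗ[2]cₗ = [-12, -22] − (2)·(1)·(0, -2) = [-12, -18]. Then w[k] = R[1,2,k] / -6 for each k, giving w = [-12, -18] / -6 = (2, 3).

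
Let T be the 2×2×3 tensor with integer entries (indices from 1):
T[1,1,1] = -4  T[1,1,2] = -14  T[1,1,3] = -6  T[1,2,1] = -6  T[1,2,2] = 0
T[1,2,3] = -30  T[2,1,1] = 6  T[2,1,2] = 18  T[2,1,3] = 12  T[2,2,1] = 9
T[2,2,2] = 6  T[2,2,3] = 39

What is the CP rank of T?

Lower bound: the mode-2 unfolding of T (rows indexed by j, columns by (i,k) = (1,1), (1,2), (1,3), (2,1), (2,2), (2,3)) is [[-4, -14, -6, 6, 18, 12], [-6, 0, -30, 9, 6, 39]].
There the 2×2 minor on rows j ∈ {1, 2}, columns (i,k) ∈ {(1,1), (1,2)} is det [[-4, -14], [-6, 0]] = -84 ≠ 0, so this unfolding has rank ≥ 2; CP rank is at least every unfolding rank, so rank(T) ≥ 2. (Unfolding ranks only ever bound the CP rank from below — rank(T) can be strictly larger than all of them — so the matching upper bound has to come from an explicit 2-term decomposition.)
Upper bound — finding two terms. Write S_k = T[:,:,k] for the frontal slices: S₁ = [[-4, -6], [6, 9]], S₂ = [[-14, 0], [18, 6]], S₃ = [[-6, -30], [12, 39]].
If T = a₁ ⊗ b₁ ⊗ c₁ + a₂ ⊗ b₂ ⊗ c₂ then each S_k = c₁[k]·a₁b₁ᵀ + c₂[k]·a₂b₂ᵀ. S₁ and S₂ are linearly independent, so a₁b₁ᵀ and a₂b₂ᵀ must span the same plane of matrices: they are the rank-1 matrices of the form x·S₁ + y·S₂.
det(x·S₁ + y·S₂) is −42·xy − 84·y² = (-42)·(x + 2·y)(y), vanishing at (x:y) = (2:-1) and (1:0).
M₁ = 2·S₁ − S₂ = [[6, -12], [-6, 12]] = 6·[1, -1][1, -2]ᵀ and M₂ = S₁ = [[-4, -6], [6, 9]] = −[2, -3][2, 3]ᵀ, so take a₁ = [1, -1], b₁ = [1, -2], a₂ = [2, -3], b₂ = [2, 3].
Each slice is an integer combination of E₁ = a₁b₁ᵀ and E₂ = a₂b₂ᵀ: S₁ = −E₂, S₂ = −6·E₁ − 2·E₂, S₃ = 6·E₁ − 3·E₂; reading off coefficients, c₁ = [0, -6, 6] and c₂ = [-1, -2, -3].
Hence T = [1, -1] ⊗ [1, -2] ⊗ [0, -6, 6] + [2, -3] ⊗ [2, 3] ⊗ [-1, -2, -3], so rank(T) ≤ 2.
These bounds meet, so rank(T) = 2.
Check entry T[2,1,2] = 18: (-1)·(1)·(-6) + (-3)·(2)·(-2) = 18.

2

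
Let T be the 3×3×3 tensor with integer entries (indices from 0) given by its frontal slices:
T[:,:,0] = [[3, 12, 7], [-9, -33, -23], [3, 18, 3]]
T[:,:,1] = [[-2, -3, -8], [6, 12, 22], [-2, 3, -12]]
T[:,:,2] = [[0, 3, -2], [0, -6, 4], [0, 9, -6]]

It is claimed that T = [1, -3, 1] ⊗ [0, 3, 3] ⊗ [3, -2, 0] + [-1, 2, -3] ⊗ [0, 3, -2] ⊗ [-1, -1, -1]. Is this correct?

Reconstruct entry (0,0,0) from the claimed factors: Σₗ aₗ[0]bₗ[0]cₗ[0] = (1)·(0)·(3) + (-1)·(0)·(-1) = 0, but T[0,0,0] = 3. The claim is false.

No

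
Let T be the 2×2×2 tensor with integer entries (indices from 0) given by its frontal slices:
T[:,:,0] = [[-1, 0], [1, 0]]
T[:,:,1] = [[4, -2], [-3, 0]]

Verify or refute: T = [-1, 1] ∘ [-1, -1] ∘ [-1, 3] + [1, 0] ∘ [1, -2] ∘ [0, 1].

No

Reconstruct entry (0,1,0) from the claimed factors: Σₗ aₗ[0]bₗ[1]cₗ[0] = (-1)·(-1)·(-1) + (1)·(-2)·(0) = -1, but T[0,1,0] = 0. The claim is false.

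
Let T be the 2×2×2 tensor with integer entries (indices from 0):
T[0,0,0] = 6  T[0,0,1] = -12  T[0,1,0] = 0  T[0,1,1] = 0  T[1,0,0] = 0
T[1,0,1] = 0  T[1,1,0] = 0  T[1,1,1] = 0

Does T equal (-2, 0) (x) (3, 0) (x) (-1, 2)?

Reconstruct entrywise from the claimed factors. For example, T[0,1,0] = 0 and Σₗ aₗ[0]bₗ[1]cₗ[0] = (-2)·(0)·(-1) = 0; checking all 8 entries, every one matches. The claim holds.

Yes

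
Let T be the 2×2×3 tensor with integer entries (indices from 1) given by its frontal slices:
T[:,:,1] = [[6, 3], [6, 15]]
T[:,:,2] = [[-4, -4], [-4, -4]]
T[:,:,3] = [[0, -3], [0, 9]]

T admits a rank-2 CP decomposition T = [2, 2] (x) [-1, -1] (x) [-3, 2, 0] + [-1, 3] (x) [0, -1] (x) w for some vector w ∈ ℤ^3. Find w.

w = [-3, 0, -3]

Subtract the known terms from T to get the rank-1 residual R = [-1, 3] (x) [0, -1] (x) w, so R[i,j,k] = a[i]·b[j]·w[k]. Pick indices with nonzero a[1]·b[2] = (-1)·(-1) = 1. Only the fibre through (1,2,·) is needed: R[1,2,:] = T[1,2,:] − Σₗ aₗ[1]bₗ[2]cₗ = [3, -4, -3] − (2)·(-1)·[-3, 2, 0] = [-3, 0, -3]. Then w[k] = R[1,2,k] / 1 for each k, giving w = [-3, 0, -3] / 1 = [-3, 0, -3].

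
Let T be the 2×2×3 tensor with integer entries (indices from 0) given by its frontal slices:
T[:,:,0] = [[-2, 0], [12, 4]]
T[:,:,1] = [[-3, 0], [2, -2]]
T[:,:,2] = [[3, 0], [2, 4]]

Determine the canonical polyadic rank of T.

2

Lower bound: in the mode-3 unfolding of T (rows indexed by k, columns by (i,j)) the 2×2 minor on rows k ∈ {0, 1}, columns (i,j) ∈ {(0,0), (1,0)} is det [[-2, 12], [-3, 2]] = 32 ≠ 0, so that unfolding has rank ≥ 2 and hence rank(T) ≥ 2 (CP rank is at least every unfolding rank, though it can be larger).
Upper bound: with S_k = T[:,:,k], the two rank-1 terms a₁b₁ᵀ, a₂b₂ᵀ are the rank-1 members of the pencil x·S₀ + y·S₁.
det(x·S₀ + y·S₁) is −8·x² − 8·xy + 6·y² = (-2)·(2·x + 3·y)(2·x − y), vanishing at (x:y) = (3:-2) and (1:2).
M₁ = 3·S₀ − 2·S₁ = [[0, 0], [32, 16]] = 16·[0, 1][2, 1]ᵀ and M₂ = S₀ + 2·S₁ = [[-8, 0], [16, 0]] = (-8)·[1, -2][1, 0]ᵀ, so take a₁ = [0, 1], b₁ = [2, 1], a₂ = [1, -2], b₂ = [1, 0].
Each slice is an integer combination of E₁ = a₁b₁ᵀ and E₂ = a₂b₂ᵀ: S₀ = 4·E₁ − 2·E₂, S₁ = −2·E₁ − 3·E₂, S₂ = 4·E₁ + 3·E₂; reading off coefficients, c₁ = [4, -2, 4] and c₂ = [-2, -3, 3].
Hence T = [0, 1] ⊗ [2, 1] ⊗ [4, -2, 4] + [1, -2] ⊗ [1, 0] ⊗ [-2, -3, 3], so rank(T) ≤ 2.
These bounds meet, so rank(T) = 2.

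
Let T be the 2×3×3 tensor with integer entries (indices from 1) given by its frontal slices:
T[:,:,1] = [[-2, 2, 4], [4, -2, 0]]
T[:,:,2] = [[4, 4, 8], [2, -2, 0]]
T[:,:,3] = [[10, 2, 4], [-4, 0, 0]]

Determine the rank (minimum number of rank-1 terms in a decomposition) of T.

3

Lower bound: in the mode-3 unfolding of T (rows indexed by k, columns by (i,j)) the 3×3 minor on rows k ∈ {1, 2, 3}, columns (i,j) ∈ {(1,1), (1,2), (2,1)} is det [[-2, 2, 4], [4, 4, 2], [10, 2, -4]] = -16 ≠ 0, so that unfolding has rank ≥ 3 and hence rank(T) ≥ 3 (CP rank is at least every unfolding rank, though it can be larger).
Upper bound: T is a sum of 3 rank-1 terms, T = [0, 1] ⊗ [1, -1, 0] ⊗ [2, 2, 0] + [1, 0] ⊗ [1, 1, 2] ⊗ [2, 4, 2] + [2, -1] ⊗ [1, 0, 0] ⊗ [-2, 0, 4] (one valid choice — decompositions are not unique — normalised so each a, b is primitive with positive first nonzero entry; check it by expanding all entries), so rank(T) ≤ 3.
These bounds meet, so rank(T) = 3.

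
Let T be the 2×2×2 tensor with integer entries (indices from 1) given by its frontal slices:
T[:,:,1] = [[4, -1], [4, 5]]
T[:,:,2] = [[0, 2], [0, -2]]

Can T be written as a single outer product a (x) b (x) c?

The mode-3 unfolding of T (rows indexed by k, columns by (i,j) = (1,1), (1,2), (2,1), (2,2)) is [[4, -1, 4, 5], [0, 2, 0, -2]].
There the 2×2 minor on rows k ∈ {1, 2}, columns (i,j) ∈ {(1,1), (1,2)} is det [[4, -1], [0, 2]] = 8 ≠ 0, so this unfolding has rank ≥ 2; CP rank is at least every unfolding rank, so rank(T) ≥ 2.
In particular rank(T) ≥ 2 > 1, so T is not rank-1.

No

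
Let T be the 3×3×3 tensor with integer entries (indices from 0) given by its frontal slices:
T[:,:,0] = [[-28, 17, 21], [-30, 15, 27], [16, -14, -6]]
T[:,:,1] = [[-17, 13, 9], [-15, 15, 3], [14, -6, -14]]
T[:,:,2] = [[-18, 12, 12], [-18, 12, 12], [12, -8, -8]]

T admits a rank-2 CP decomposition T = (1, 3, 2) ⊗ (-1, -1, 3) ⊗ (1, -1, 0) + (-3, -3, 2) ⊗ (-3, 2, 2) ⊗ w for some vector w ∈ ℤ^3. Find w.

w = (-3, -2, -2)

Subtract the known terms from T to get the rank-1 residual R = (-3, -3, 2) ⊗ (-3, 2, 2) ⊗ w, so R[i,j,k] = a[i]·b[j]·w[k]. Pick indices with nonzero a[0]·b[0] = (-3)·(-3) = 9. Only the fibre through (0,0,·) is needed: R[0,0,:] = T[0,0,:] − Σₗ aₗ[0]bₗ[0]cₗ = [-28, -17, -18] − (1)·(-1)·(1, -1, 0) = [-27, -18, -18]. Then w[k] = R[0,0,k] / 9 for each k, giving w = [-27, -18, -18] / 9 = (-3, -2, -2).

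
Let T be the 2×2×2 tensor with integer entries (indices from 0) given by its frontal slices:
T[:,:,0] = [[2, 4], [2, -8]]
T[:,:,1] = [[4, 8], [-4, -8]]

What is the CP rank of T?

Lower bound: the mode-1 unfolding of T (rows indexed by i, columns by (j,k) = (0,0), (0,1), (1,0), (1,1)) is [[2, 4, 4, 8], [2, -4, -8, -8]].
There the 2×2 minor on rows i ∈ {0, 1}, columns (j,k) ∈ {(0,0), (0,1)} is det [[2, 4], [2, -4]] = -16 ≠ 0, so this unfolding has rank ≥ 2; CP rank is at least every unfolding rank, so rank(T) ≥ 2. (Flattening ranks never certify an upper bound on CP rank; for that we must actually write T with 2 rank-1 terms.)
Upper bound — finding two terms. Write S_k = T[:,:,k] for the frontal slices: S₀ = [[2, 4], [2, -8]], S₁ = [[4, 8], [-4, -8]].
If T = a₁ ⊗ b₁ ⊗ c₁ + a₂ ⊗ b₂ ⊗ c₂ then each S_k = c₁[k]·a₁b₁ᵀ + c₂[k]·a₂b₂ᵀ. S₀ and S₁ are linearly independent, so a₁b₁ᵀ and a₂b₂ᵀ must span the same plane of matrices: they are the rank-1 matrices of the form x·S₀ + y·S₁.
det(x·S₀ + y·S₁) is −24·x² − 48·xy = (-24)·(x + 2·y)(x), vanishing at (x:y) = (2:-1) and (0:1).
M₁ = 2·S₀ − S₁ = [[0, 0], [8, -8]] = 8·[0, 1][1, -1]ᵀ and M₂ = S₁ = [[4, 8], [-4, -8]] = 4·[1, -1][1, 2]ᵀ, so take a₁ = [0, 1], b₁ = [1, -1], a₂ = [1, -1], b₂ = [1, 2].
Each slice is an integer combination of E₁ = a₁b₁ᵀ and E₂ = a₂b₂ᵀ: S₀ = 4·E₁ + 2·E₂, S₁ = 4·E₂; reading off coefficients, c₁ = [4, 0] and c₂ = [2, 4].
Hence T = [0, 1] ⊗ [1, -1] ⊗ [4, 0] + [1, -1] ⊗ [1, 2] ⊗ [2, 4], so rank(T) ≤ 2.
These bounds meet, so rank(T) = 2.
Check entry T[0,0,0] = 2: (0)·(1)·(4) + (1)·(1)·(2) = 2.

2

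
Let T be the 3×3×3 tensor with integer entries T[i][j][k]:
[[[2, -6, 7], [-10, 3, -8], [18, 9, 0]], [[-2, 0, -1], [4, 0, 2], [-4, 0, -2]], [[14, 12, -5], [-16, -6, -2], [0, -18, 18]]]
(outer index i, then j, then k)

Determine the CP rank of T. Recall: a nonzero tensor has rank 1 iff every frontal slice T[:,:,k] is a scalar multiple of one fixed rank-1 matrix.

Lower bound: the mode-1 unfolding of T (rows indexed by i, columns by (j,k) = (0,0), (0,1), (0,2), (1,0), (1,1), (1,2), (2,0), (2,1), (2,2)) is [[2, -6, 7, -10, 3, -8, 18, 9, 0], [-2, 0, -1, 4, 0, 2, -4, 0, -2], [14, 12, -5, -16, -6, -2, 0, -18, 18]].
There the 2×2 minor on rows i ∈ {0, 1}, columns (j,k) ∈ {(0,0), (0,1)} is det [[2, -6], [-2, 0]] = -12 ≠ 0, so this unfolding has rank ≥ 2; CP rank is at least every unfolding rank, so rank(T) ≥ 2. (Flattening ranks never certify an upper bound on CP rank; for that we must actually write T with 2 rank-1 terms.)
Upper bound — finding two terms. Write S_k = T[:,:,k] for the frontal slices: S₀ = [[2, -10, 18], [-2, 4, -4], [14, -16, 0]], S₁ = [[-6, 3, 9], [0, 0, 0], [12, -6, -18]], S₂ = [[7, -8, 0], [-1, 2, -2], [-5, -2, 18]].
If T = a₁ ⊗ b₁ ⊗ c₁ + a₂ ⊗ b₂ ⊗ c₂ then each S_k = c₁[k]·a₁b₁ᵀ + c₂[k]·a₂b₂ᵀ. S₀ and S₁ are linearly independent, so a₁b₁ᵀ and a₂b₂ᵀ must span the same plane of matrices: they are the rank-1 matrices of the form x·S₀ + y·S₁.
The 2×2 minor of x·S₀ + y·S₁ on rows {0,1}, columns {0,1} is −12·x² − 18·xy = (-6)·(2·x + 3·y)(x), vanishing at (x:y) = (3:-2) and (0:1).
M₁ = 3·S₀ − 2·S₁ = [[18, -36, 36], [-6, 12, -12], [18, -36, 36]] = 6·(3, -1, 3)(1, -2, 2)ᵀ and M₂ = S₁ = [[-6, 3, 9], [0, 0, 0], [12, -6, -18]] = (-3)·(1, 0, -2)(2, -1, -3)ᵀ, so take a₁ = (3, -1, 3), b₁ = (1, -2, 2), a₂ = (1, 0, -2), b₂ = (2, -1, -3).
Each slice is an integer combination of E₁ = a₁b₁ᵀ and E₂ = a₂b₂ᵀ: S₀ = 2·E₁ − 2·E₂, S₁ = −3·E₂, S₂ = E₁ + 2·E₂; reading off coefficients, c₁ = (2, 0, 1) and c₂ = (-2, -3, 2).
Hence T = (3, -1, 3) ⊗ (1, -2, 2) ⊗ (2, 0, 1) + (1, 0, -2) ⊗ (2, -1, -3) ⊗ (-2, -3, 2), so rank(T) ≤ 2.
These bounds meet, so rank(T) = 2.

2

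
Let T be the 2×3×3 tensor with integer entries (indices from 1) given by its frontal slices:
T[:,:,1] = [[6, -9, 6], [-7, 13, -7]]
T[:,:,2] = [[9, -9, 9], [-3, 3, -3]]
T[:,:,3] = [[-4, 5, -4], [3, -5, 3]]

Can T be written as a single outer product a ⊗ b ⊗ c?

No

The mode-1 unfolding of T (rows indexed by i, columns by (j,k) = (1,1), (1,2), (1,3), (2,1), (2,2), (2,3), (3,1), (3,2), (3,3)) is [[6, 9, -4, -9, -9, 5, 6, 9, -4], [-7, -3, 3, 13, 3, -5, -7, -3, 3]].
There the 2×2 minor on rows i ∈ {1, 2}, columns (j,k) ∈ {(1,1), (1,2)} is det [[6, 9], [-7, -3]] = 45 ≠ 0, so this unfolding has rank ≥ 2; CP rank is at least every unfolding rank, so rank(T) ≥ 2.
In particular rank(T) ≥ 2 > 1, so T is not rank-1.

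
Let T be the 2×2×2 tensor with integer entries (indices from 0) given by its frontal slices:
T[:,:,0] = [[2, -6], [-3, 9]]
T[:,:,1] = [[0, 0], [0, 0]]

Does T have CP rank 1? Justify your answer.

The mode-1 fibre T[:,0,0] = [2, -3] gives a = [2, -3] (primitive direction); the mode-2 fibre T[0,:,0] = [2, -6] gives b = [1, -3]; then c[k] = T[0,0,k] / (a[0]·b[0]) = [2, 0] / 2 = [1, 0].
Expanding [2, -3] ∘ [1, -3] ∘ [1, 0] reproduces all 8 entries of T, so T = [2, -3] ∘ [1, -3] ∘ [1, 0] and rank(T) ≤ 1.
Equivalently every frontal slice T[:,:,k] is c[k] times the rank-1 matrix [2, -3] ∘ [1, -3]. So T has rank 1 (it is nonzero).

Yes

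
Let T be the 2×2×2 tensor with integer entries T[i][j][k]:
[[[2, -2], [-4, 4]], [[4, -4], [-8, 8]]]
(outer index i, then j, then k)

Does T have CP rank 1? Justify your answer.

If T = a ∘ b ∘ c then every fibre of T is a multiple of the corresponding factor, so read the factors off the fibres through the nonzero entry T[0,0,0] = 2.
The mode-1 fibre T[:,0,0] = [2, 4] gives a = (1, 2) (primitive direction); the mode-2 fibre T[0,:,0] = [2, -4] gives b = (1, -2); then c[k] = T[0,0,k] / (a[0]·b[0]) = [2, -2] / 1 = (2, -2).
Expanding (1, 2) ∘ (1, -2) ∘ (2, -2) reproduces all 8 entries of T, so T = (1, 2) ∘ (1, -2) ∘ (2, -2) and rank(T) ≤ 1.
Equivalently every frontal slice T[:,:,k] is c[k] times the rank-1 matrix (1, 2) ∘ (1, -2). So T has rank 1 (it is nonzero).

Yes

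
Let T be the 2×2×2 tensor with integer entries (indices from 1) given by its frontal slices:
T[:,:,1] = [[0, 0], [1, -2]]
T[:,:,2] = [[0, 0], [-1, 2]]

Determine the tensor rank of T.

Lower bound: T ≠ 0 (e.g. T[2,1,1] = 1), so rank(T) ≥ 1.
Upper bound: if T = a ⊗ b ⊗ c then every fibre of T is a multiple of the corresponding factor, so read the factors off the fibres through the nonzero entry T[2,1,1] = 1.
The mode-1 fibre T[:,1,1] = [0, 1] gives a = [0, 1] (primitive direction); the mode-2 fibre T[2,:,1] = [1, -2] gives b = [1, -2]; then c[k] = T[2,1,k] / (a[2]·b[1]) = [1, -1] / 1 = [1, -1].
Expanding [0, 1] ⊗ [1, -2] ⊗ [1, -1] reproduces all 8 entries of T, so T = [0, 1] ⊗ [1, -2] ⊗ [1, -1] and rank(T) ≤ 1.
These bounds meet, so rank(T) = 1.
Check entry T[2,1,2] = -1: (1)·(1)·(-1) = -1.

1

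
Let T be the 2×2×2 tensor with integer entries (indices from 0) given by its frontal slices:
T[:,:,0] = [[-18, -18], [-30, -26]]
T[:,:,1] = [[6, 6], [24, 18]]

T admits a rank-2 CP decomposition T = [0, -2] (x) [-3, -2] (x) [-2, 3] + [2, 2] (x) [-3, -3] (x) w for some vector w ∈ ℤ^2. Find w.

w = [3, -1]

Subtract the known terms from T to get the rank-1 residual R = [2, 2] (x) [-3, -3] (x) w, so R[i,j,k] = a[i]·b[j]·w[k]. Pick indices with nonzero a[0]·b[0] = (2)·(-3) = -6. Only the fibre through (0,0,·) is needed: R[0,0,:] = T[0,0,:] − Σₗ aₗ[0]bₗ[0]cₗ = [-18, 6] − (0)·(-3)·[-2, 3] = [-18, 6]. Then w[k] = R[0,0,k] / -6 for each k, giving w = [-18, 6] / -6 = [3, -1].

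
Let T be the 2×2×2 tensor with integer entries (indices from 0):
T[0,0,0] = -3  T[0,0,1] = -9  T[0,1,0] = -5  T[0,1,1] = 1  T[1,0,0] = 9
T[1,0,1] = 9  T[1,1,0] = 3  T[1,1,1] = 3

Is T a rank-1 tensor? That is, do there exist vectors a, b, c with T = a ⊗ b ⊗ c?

No

The mode-3 unfolding of T (rows indexed by k, columns by (i,j) = (0,0), (0,1), (1,0), (1,1)) is [[-3, -5, 9, 3], [-9, 1, 9, 3]].
There the 2×2 minor on rows k ∈ {0, 1}, columns (i,j) ∈ {(0,0), (0,1)} is det [[-3, -5], [-9, 1]] = -48 ≠ 0, so this unfolding has rank ≥ 2; CP rank is at least every unfolding rank, so rank(T) ≥ 2.
In particular rank(T) ≥ 2 > 1, so T is not rank-1.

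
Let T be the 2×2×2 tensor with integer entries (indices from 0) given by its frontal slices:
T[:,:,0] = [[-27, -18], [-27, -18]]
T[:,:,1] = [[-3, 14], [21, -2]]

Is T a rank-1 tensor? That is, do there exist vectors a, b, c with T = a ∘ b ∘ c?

The mode-1 unfolding of T (rows indexed by i, columns by (j,k) = (0,0), (0,1), (1,0), (1,1)) is [[-27, -3, -18, 14], [-27, 21, -18, -2]].
There the 2×2 minor on rows i ∈ {0, 1}, columns (j,k) ∈ {(0,0), (0,1)} is det [[-27, -3], [-27, 21]] = -648 ≠ 0, so this unfolding has rank ≥ 2; CP rank is at least every unfolding rank, so rank(T) ≥ 2.
In particular rank(T) ≥ 2 > 1, so T is not rank-1.

No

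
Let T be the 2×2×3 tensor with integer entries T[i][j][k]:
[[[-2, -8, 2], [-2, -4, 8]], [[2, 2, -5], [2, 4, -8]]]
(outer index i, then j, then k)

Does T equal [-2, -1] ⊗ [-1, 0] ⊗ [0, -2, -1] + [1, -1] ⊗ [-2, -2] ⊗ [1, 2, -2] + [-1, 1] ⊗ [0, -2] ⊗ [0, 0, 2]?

Yes

Reconstruct entrywise from the claimed factors. For example, T[1,0,0] = 2 and Σₗ aₗ[1]bₗ[0]cₗ[0] = (-1)·(-1)·(0) + (-1)·(-2)·(1) + (1)·(0)·(0) = 2; checking all 12 entries, every one matches. The claim holds.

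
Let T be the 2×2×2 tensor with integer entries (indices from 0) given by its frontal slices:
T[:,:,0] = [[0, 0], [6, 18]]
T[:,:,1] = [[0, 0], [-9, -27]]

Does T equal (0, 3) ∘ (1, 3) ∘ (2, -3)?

Yes

Reconstruct entrywise from the claimed factors. For example, T[0,1,1] = 0 and Σₗ aₗ[0]bₗ[1]cₗ[1] = (0)·(3)·(-3) = 0; checking all 8 entries, every one matches. The claim holds.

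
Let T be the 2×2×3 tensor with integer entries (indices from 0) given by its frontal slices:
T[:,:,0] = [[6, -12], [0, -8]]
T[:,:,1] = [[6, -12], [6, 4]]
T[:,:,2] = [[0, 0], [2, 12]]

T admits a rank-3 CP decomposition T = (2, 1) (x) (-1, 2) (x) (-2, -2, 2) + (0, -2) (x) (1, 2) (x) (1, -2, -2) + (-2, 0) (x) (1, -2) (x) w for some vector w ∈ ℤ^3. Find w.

Subtract the known terms from T to get the rank-1 residual R = (-2, 0) (x) (1, -2) (x) w, so R[i,j,k] = a[i]·b[j]·w[k]. Pick indices with nonzero a[0]·b[0] = (-2)·(1) = -2. Only the fibre through (0,0,·) is needed: R[0,0,:] = T[0,0,:] − Σₗ aₗ[0]bₗ[0]cₗ = [6, 6, 0] − (2)·(-1)·(-2, -2, 2) − (0)·(1)·(1, -2, -2) = [2, 2, 4]. Then w[k] = R[0,0,k] / -2 for each k, giving w = [2, 2, 4] / -2 = (-1, -1, -2).

w = (-1, -1, -2)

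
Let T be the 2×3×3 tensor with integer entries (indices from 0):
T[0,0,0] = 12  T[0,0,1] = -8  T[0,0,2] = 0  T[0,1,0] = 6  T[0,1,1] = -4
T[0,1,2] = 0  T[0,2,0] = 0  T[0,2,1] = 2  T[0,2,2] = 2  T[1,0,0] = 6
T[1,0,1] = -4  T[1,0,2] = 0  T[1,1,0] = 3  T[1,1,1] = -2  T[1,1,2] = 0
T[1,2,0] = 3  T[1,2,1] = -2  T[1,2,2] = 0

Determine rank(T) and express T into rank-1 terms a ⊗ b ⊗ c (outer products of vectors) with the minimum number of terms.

Lower bound: in the mode-3 unfolding of T (rows indexed by k, columns by (i,j)) the 2×2 minor on rows k ∈ {0, 1}, columns (i,j) ∈ {(0,0), (0,2)} is det [[12, 0], [-8, 2]] = 24 ≠ 0, so that unfolding has rank ≥ 2 and hence rank(T) ≥ 2 (CP rank is at least every unfolding rank, though it can be larger).
Upper bound: with S_k = T[:,:,k], the two rank-1 terms a₁b₁ᵀ, a₂b₂ᵀ are the rank-1 members of the pencil x·S₀ + y·S₁.
The 2×2 minor of x·S₀ + y·S₁ on rows {0,1}, columns {0,2} is 36·x² − 60·xy + 24·y² = 12·(3·x − 2·y)(x − y), vanishing at (x:y) = (2:3) and (1:1).
M₁ = 2·S₀ + 3·S₁ = [[0, 0, 6], [0, 0, 0]] = 6·[1, 0][0, 0, 1]ᵀ and M₂ = S₀ + S₁ = [[4, 2, 2], [2, 1, 1]] = [2, 1][2, 1, 1]ᵀ, so take a₁ = [1, 0], b₁ = [0, 0, 1], a₂ = [2, 1], b₂ = [2, 1, 1].
Each slice is an integer combination of E₁ = a₁b₁ᵀ and E₂ = a₂b₂ᵀ: S₀ = −6·E₁ + 3·E₂, S₁ = 6·E₁ − 2·E₂, S₂ = 2·E₁; reading off coefficients, c₁ = [-6, 6, 2] and c₂ = [3, -2, 0].
Hence T = [1, 0] ⊗ [0, 0, 1] ⊗ [-6, 6, 2] + [2, 1] ⊗ [2, 1, 1] ⊗ [3, -2, 0], so rank(T) ≤ 2.
These bounds meet, so rank(T) = 2.

rank(T) = 2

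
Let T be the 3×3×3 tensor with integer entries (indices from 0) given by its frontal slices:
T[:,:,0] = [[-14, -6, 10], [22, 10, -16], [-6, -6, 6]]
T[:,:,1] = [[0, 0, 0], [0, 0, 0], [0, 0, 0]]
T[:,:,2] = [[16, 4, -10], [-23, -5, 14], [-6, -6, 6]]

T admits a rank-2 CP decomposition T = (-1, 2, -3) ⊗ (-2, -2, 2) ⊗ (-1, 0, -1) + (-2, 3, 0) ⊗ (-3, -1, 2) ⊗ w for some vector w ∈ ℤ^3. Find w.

Subtract the known terms from T to get the rank-1 residual R = (-2, 3, 0) ⊗ (-3, -1, 2) ⊗ w, so R[i,j,k] = a[i]·b[j]·w[k]. Pick indices with nonzero a[0]·b[0] = (-2)·(-3) = 6. Only the fibre through (0,0,·) is needed: R[0,0,:] = T[0,0,:] − Σₗ aₗ[0]bₗ[0]cₗ = [-14, 0, 16] − (-1)·(-2)·(-1, 0, -1) = [-12, 0, 18]. Then w[k] = R[0,0,k] / 6 for each k, giving w = [-12, 0, 18] / 6 = (-2, 0, 3).

w = (-2, 0, 3)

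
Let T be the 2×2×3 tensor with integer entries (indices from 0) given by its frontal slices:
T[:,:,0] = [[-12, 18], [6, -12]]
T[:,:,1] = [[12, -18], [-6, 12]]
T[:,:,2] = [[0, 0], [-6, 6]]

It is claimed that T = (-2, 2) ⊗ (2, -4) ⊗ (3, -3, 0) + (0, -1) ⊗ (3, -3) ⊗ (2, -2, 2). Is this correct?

No

Reconstruct entry (0,1,0) from the claimed factors: Σₗ aₗ[0]bₗ[1]cₗ[0] = (-2)·(-4)·(3) + (0)·(-3)·(2) = 24, but T[0,1,0] = 18. The claim is false.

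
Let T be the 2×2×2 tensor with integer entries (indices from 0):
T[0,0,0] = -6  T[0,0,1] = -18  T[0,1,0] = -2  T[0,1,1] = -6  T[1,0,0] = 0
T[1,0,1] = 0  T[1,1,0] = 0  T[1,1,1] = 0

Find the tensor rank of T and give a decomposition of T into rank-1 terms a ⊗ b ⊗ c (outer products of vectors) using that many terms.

rank(T) = 1

Lower bound: T ≠ 0 (e.g. T[0,0,0] = -6), so rank(T) ≥ 1.
Upper bound: if T = a ⊗ b ⊗ c then every fibre of T is a multiple of the corresponding factor, so read the factors off the fibres through the nonzero entry T[0,0,0] = -6.
The mode-1 fibre T[:,0,0] = [-6, 0] gives a = [1, 0] (primitive direction); the mode-2 fibre T[0,:,0] = [-6, -2] gives b = [3, 1]; then c[k] = T[0,0,k] / (a[0]·b[0]) = [-6, -18] / 3 = [-2, -6].
Expanding [1, 0] ⊗ [3, 1] ⊗ [-2, -6] reproduces all 8 entries of T, so T = [1, 0] ⊗ [3, 1] ⊗ [-2, -6] and rank(T) ≤ 1.
These bounds meet, so rank(T) = 1.
Check entry T[0,0,0] = -6: (1)·(3)·(-2) = -6.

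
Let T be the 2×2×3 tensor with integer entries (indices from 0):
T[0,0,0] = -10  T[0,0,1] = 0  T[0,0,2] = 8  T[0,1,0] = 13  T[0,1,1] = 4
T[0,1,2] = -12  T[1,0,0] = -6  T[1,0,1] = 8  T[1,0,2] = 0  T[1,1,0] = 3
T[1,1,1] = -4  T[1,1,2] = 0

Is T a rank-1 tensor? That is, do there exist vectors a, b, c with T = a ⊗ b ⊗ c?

No

The mode-3 unfolding of T (rows indexed by k, columns by (i,j) = (0,0), (0,1), (1,0), (1,1)) is [[-10, 13, -6, 3], [0, 4, 8, -4], [8, -12, 0, 0]].
There the 3×3 minor on rows k ∈ {0, 1, 2}, columns (i,j) ∈ {(0,0), (0,1), (1,0)} is det [[-10, 13, -6], [0, 4, 8], [8, -12, 0]] = 64 ≠ 0, so this unfolding has rank ≥ 3; CP rank is at least every unfolding rank, so rank(T) ≥ 3.
In particular rank(T) ≥ 3 > 1, so T is not rank-1.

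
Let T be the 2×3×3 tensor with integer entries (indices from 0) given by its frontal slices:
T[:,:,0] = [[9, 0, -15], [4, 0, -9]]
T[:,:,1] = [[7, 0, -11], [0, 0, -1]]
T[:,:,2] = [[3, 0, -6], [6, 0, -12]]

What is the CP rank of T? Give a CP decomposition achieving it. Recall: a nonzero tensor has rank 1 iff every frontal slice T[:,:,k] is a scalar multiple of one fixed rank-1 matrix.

rank(T) = 2

Lower bound: the mode-3 unfolding of T (rows indexed by k, columns by (i,j) = (0,0), (0,1), (0,2), (1,0), (1,1), (1,2)) is [[9, 0, -15, 4, 0, -9], [7, 0, -11, 0, 0, -1], [3, 0, -6, 6, 0, -12]].
There the 2×2 minor on rows k ∈ {0, 1}, columns (i,j) ∈ {(0,0), (0,2)} is det [[9, -15], [7, -11]] = 6 ≠ 0, so this unfolding has rank ≥ 2; CP rank is at least every unfolding rank, so rank(T) ≥ 2. (Unfolding ranks only ever bound the CP rank from below — rank(T) can be strictly larger than all of them — so the matching upper bound has to come from an explicit 2-term decomposition.)
Upper bound — finding two terms. Write S_k = T[:,:,k] for the frontal slices: S₀ = [[9, 0, -15], [4, 0, -9]], S₁ = [[7, 0, -11], [0, 0, -1]], S₂ = [[3, 0, -6], [6, 0, -12]].
If T = a₁ ⊗ b₁ ⊗ c₁ + a₂ ⊗ b₂ ⊗ c₂ then each S_k = c₁[k]·a₁b₁ᵀ + c₂[k]·a₂b₂ᵀ. S₀ and S₁ are linearly independent, so a₁b₁ᵀ and a₂b₂ᵀ must span the same plane of matrices: they are the rank-1 matrices of the form x·S₀ + y·S₁.
The 2×2 minor of x·S₀ + y·S₁ on rows {0,1}, columns {0,2} is −21·x² − 28·xy − 7·y² = (-7)·(x + y)(3·x + y), vanishing at (x:y) = (1:-1) and (1:-3).
M₁ = S₀ − S₁ = [[2, 0, -4], [4, 0, -8]] = 2·(1, 2)(1, 0, -2)ᵀ and M₂ = S₀ − 3·S₁ = [[-12, 0, 18], [4, 0, -6]] = (-2)·(3, -1)(2, 0, -3)ᵀ, so take a₁ = (1, 2), b₁ = (1, 0, -2), a₂ = (3, -1), b₂ = (2, 0, -3).
Each slice is an integer combination of E₁ = a₁b₁ᵀ and E₂ = a₂b₂ᵀ: S₀ = 3·E₁ + E₂, S₁ = E₁ + E₂, S₂ = 3·E₁; reading off coefficients, c₁ = (3, 1, 3) and c₂ = (1, 1, 0).
Hence T = (1, 2) ⊗ (1, 0, -2) ⊗ (3, 1, 3) + (3, -1) ⊗ (2, 0, -3) ⊗ (1, 1, 0), so rank(T) ≤ 2.
These bounds meet, so rank(T) = 2.
Check entry T[0,0,1] = 7: (1)·(1)·(1) + (3)·(2)·(1) = 7.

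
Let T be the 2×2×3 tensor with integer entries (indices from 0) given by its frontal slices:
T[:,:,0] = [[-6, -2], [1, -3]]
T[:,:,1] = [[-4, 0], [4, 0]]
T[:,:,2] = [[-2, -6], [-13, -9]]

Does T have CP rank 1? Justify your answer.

No

The mode-1 unfolding of T (rows indexed by i, columns by (j,k) = (0,0), (0,1), (0,2), (1,0), (1,1), (1,2)) is [[-6, -4, -2, -2, 0, -6], [1, 4, -13, -3, 0, -9]].
There the 2×2 minor on rows i ∈ {0, 1}, columns (j,k) ∈ {(0,0), (0,1)} is det [[-6, -4], [1, 4]] = -20 ≠ 0, so this unfolding has rank ≥ 2; CP rank is at least every unfolding rank, so rank(T) ≥ 2.
In particular rank(T) ≥ 2 > 1, so T is not rank-1.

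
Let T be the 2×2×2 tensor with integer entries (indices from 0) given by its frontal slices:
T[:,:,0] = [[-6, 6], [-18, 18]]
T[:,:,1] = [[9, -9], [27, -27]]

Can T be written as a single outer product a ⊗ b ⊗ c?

Yes

The mode-1 fibre T[:,0,0] = [-6, -18] gives a = [1, 3] (primitive direction); the mode-2 fibre T[0,:,0] = [-6, 6] gives b = [1, -1]; then c[k] = T[0,0,k] / (a[0]·b[0]) = [-6, 9] / 1 = [-6, 9].
Expanding [1, 3] ⊗ [1, -1] ⊗ [-6, 9] reproduces all 8 entries of T, so T = [1, 3] ⊗ [1, -1] ⊗ [-6, 9] and rank(T) ≤ 1.
Equivalently every frontal slice T[:,:,k] is c[k] times the rank-1 matrix [1, 3] ⊗ [1, -1]. So T has rank 1 (it is nonzero).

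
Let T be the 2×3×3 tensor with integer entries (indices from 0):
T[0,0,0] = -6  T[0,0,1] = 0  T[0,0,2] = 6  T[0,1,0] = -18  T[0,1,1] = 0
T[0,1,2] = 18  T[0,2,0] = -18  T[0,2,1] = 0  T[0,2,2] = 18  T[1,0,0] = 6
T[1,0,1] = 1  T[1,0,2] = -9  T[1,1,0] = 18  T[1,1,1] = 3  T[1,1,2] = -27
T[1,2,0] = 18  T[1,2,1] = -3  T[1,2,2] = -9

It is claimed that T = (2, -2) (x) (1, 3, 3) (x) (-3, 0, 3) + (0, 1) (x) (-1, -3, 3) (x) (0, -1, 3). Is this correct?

Reconstruct entrywise from the claimed factors. For example, T[1,2,0] = 18 and Σₗ aₗ[1]bₗ[2]cₗ[0] = (-2)·(3)·(-3) + (1)·(3)·(0) = 18; checking all 18 entries, every one matches. The claim holds.

Yes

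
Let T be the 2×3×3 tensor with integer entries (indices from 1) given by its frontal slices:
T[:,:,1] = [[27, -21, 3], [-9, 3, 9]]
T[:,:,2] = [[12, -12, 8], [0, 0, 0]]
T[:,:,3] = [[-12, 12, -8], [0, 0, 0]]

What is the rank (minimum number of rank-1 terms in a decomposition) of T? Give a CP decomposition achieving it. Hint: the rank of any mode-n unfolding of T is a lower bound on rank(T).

rank(T) = 2

Lower bound: in the mode-3 unfolding of T (rows indexed by k, columns by (i,j)) the 2×2 minor on rows k ∈ {1, 2}, columns (i,j) ∈ {(1,1), (1,2)} is det [[27, -21], [12, -12]] = -72 ≠ 0, so that unfolding has rank ≥ 2 and hence rank(T) ≥ 2 (CP rank is at least every unfolding rank, though it can be larger).
Upper bound: with S_k = T[:,:,k], the two rank-1 terms a₁b₁ᵀ, a₂b₂ᵀ are the rank-1 members of the pencil x·S₁ + y·S₂.
The 2×2 minor of x·S₁ + y·S₂ on rows {1,2}, columns {1,2} is −108·x² − 72·xy = (-36)·(3·x + 2·y)(x), vanishing at (x:y) = (2:-3) and (0:1).
M₁ = 2·S₁ − 3·S₂ = [[18, -6, -18], [-18, 6, 18]] = 6·[1, -1][3, -1, -3]ᵀ and M₂ = S₂ = [[12, -12, 8], [0, 0, 0]] = 4·[1, 0][3, -3, 2]ᵀ, so take a₁ = [1, -1], b₁ = [3, -1, -3], a₂ = [1, 0], b₂ = [3, -3, 2].
Each slice is an integer combination of E₁ = a₁b₁ᵀ and E₂ = a₂b₂ᵀ: S₁ = 3·E₁ + 6·E₂, S₂ = 4·E₂, S₃ = −4·E₂; reading off coefficients, c₁ = [3, 0, 0] and c₂ = [6, 4, -4].
Hence T = [1, -1] ⊗ [3, -1, -3] ⊗ [3, 0, 0] + [1, 0] ⊗ [3, -3, 2] ⊗ [6, 4, -4], so rank(T) ≤ 2.
These bounds meet, so rank(T) = 2.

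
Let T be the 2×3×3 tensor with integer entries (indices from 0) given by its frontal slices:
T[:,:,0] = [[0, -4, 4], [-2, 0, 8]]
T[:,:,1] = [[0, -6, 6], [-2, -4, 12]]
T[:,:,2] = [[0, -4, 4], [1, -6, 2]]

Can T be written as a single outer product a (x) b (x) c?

No

The mode-3 unfolding of T (rows indexed by k, columns by (i,j) = (0,0), (0,1), (0,2), (1,0), (1,1), (1,2)) is [[0, -4, 4, -2, 0, 8], [0, -6, 6, -2, -4, 12], [0, -4, 4, 1, -6, 2]].
There the 3×3 minor on rows k ∈ {0, 1, 2}, columns (i,j) ∈ {(0,1), (1,0), (1,1)} is det [[-4, -2, 0], [-6, -2, -4], [-4, 1, -6]] = -24 ≠ 0, so this unfolding has rank ≥ 3; CP rank is at least every unfolding rank, so rank(T) ≥ 3.
In particular rank(T) ≥ 3 > 1, so T is not rank-1.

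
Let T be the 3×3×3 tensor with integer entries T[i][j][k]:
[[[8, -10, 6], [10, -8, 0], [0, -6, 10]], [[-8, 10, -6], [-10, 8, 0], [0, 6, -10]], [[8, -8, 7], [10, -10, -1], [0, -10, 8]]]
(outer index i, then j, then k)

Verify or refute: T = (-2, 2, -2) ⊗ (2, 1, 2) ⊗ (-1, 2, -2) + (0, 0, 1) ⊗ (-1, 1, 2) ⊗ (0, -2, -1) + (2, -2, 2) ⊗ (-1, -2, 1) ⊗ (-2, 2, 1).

No

Reconstruct entry (0,0,1) from the claimed factors: Σₗ aₗ[0]bₗ[0]cₗ[1] = (-2)·(2)·(2) + (0)·(-1)·(-2) + (2)·(-1)·(2) = -12, but T[0,0,1] = -10. The claim is false.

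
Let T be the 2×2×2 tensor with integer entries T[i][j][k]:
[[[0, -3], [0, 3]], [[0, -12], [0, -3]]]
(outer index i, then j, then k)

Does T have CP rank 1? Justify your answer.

The mode-1 unfolding of T (rows indexed by i, columns by (j,k) = (0,0), (0,1), (1,0), (1,1)) is [[0, -3, 0, 3], [0, -12, 0, -3]].
There the 2×2 minor on rows i ∈ {0, 1}, columns (j,k) ∈ {(0,1), (1,1)} is det [[-3, 3], [-12, -3]] = 45 ≠ 0, so this unfolding has rank ≥ 2; CP rank is at least every unfolding rank, so rank(T) ≥ 2.
In particular rank(T) ≥ 2 > 1, so T is not rank-1.

No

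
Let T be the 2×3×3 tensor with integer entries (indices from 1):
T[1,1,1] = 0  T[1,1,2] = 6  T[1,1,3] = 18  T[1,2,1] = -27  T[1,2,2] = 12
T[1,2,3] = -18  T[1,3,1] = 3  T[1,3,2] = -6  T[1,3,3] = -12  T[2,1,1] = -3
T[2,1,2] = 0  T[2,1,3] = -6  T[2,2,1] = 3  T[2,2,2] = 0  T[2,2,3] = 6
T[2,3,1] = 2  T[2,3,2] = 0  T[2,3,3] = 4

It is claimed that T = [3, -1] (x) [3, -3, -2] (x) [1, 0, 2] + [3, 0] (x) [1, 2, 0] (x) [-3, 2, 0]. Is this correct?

No

Reconstruct entry (1,3,1) from the claimed factors: Σₗ aₗ[1]bₗ[3]cₗ[1] = (3)·(-2)·(1) + (3)·(0)·(-3) = -6, but T[1,3,1] = 3. The claim is false.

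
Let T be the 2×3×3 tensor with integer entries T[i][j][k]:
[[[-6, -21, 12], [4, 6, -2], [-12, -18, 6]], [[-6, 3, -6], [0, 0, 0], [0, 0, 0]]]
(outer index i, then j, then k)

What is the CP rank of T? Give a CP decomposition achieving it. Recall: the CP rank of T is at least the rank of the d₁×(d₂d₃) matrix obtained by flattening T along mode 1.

Lower bound: the mode-2 unfolding of T (rows indexed by j, columns by (i,k) = (0,0), (0,1), (0,2), (1,0), (1,1), (1,2)) is [[-6, -21, 12, -6, 3, -6], [4, 6, -2, 0, 0, 0], [-12, -18, 6, 0, 0, 0]].
There the 2×2 minor on rows j ∈ {0, 1}, columns (i,k) ∈ {(0,0), (0,1)} is det [[-6, -21], [4, 6]] = 48 ≠ 0, so this unfolding has rank ≥ 2; CP rank is at least every unfolding rank, so rank(T) ≥ 2. (This is only a lower bound: in general the CP rank may exceed every unfolding rank, so we still need to exhibit 2 rank-1 terms summing to T.)
Upper bound — finding two terms. Write S_k = T[:,:,k] for the frontal slices: S₀ = [[-6, 4, -12], [-6, 0, 0]], S₁ = [[-21, 6, -18], [3, 0, 0]], S₂ = [[12, -2, 6], [-6, 0, 0]].
If T = a₁ ⊗ b₁ ⊗ c₁ + a₂ ⊗ b₂ ⊗ c₂ then each S_k = c₁[k]·a₁b₁ᵀ + c₂[k]·a₂b₂ᵀ. S₀ and S₁ are linearly independent, so a₁b₁ᵀ and a₂b₂ᵀ must span the same plane of matrices: they are the rank-1 matrices of the form x·S₀ + y·S₁.
The 2×2 minor of x·S₀ + y·S₁ on rows {0,1}, columns {0,1} is 24·x² + 24·xy − 18·y² = 6·(2·x + 3·y)(2·x − y), vanishing at (x:y) = (3:-2) and (1:2).
M₁ = 3·S₀ − 2·S₁ = [[24, 0, 0], [-24, 0, 0]] = 24·(1, -1)(1, 0, 0)ᵀ and M₂ = S₀ + 2·S₁ = [[-48, 16, -48], [0, 0, 0]] = (-16)·(1, 0)(3, -1, 3)ᵀ, so take a₁ = (1, -1), b₁ = (1, 0, 0), a₂ = (1, 0), b₂ = (3, -1, 3).
Each slice is an integer combination of E₁ = a₁b₁ᵀ and E₂ = a₂b₂ᵀ: S₀ = 6·E₁ − 4·E₂, S₁ = −3·E₁ − 6·E₂, S₂ = 6·E₁ + 2·E₂; reading off coefficients, c₁ = (6, -3, 6) and c₂ = (-4, -6, 2).
Hence T = (1, -1) ⊗ (1, 0, 0) ⊗ (6, -3, 6) + (1, 0) ⊗ (3, -1, 3) ⊗ (-4, -6, 2), so rank(T) ≤ 2.
These bounds meet, so rank(T) = 2.

rank(T) = 2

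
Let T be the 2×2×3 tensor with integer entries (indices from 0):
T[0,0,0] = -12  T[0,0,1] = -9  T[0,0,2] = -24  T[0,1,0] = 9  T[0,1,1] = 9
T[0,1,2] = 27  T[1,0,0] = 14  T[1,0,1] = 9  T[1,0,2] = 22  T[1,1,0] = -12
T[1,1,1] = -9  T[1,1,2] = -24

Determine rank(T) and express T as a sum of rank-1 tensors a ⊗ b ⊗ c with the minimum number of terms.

Lower bound: the mode-2 unfolding of T (rows indexed by j, columns by (i,k) = (0,0), (0,1), (0,2), (1,0), (1,1), (1,2)) is [[-12, -9, -24, 14, 9, 22], [9, 9, 27, -12, -9, -24]].
There the 2×2 minor on rows j ∈ {0, 1}, columns (i,k) ∈ {(0,0), (0,1)} is det [[-12, -9], [9, 9]] = -27 ≠ 0, so this unfolding has rank ≥ 2; CP rank is at least every unfolding rank, so rank(T) ≥ 2. (This is only a lower bound: in general the CP rank may exceed every unfolding rank, so we still need to exhibit 2 rank-1 terms summing to T.)
Upper bound — finding two terms. Write S_k = T[:,:,k] for the frontal slices: S₀ = [[-12, 9], [14, -12]], S₁ = [[-9, 9], [9, -9]], S₂ = [[-24, 27], [22, -24]].
If T = a₁ ⊗ b₁ ⊗ c₁ + a₂ ⊗ b₂ ⊗ c₂ then each S_k = c₁[k]·a₁b₁ᵀ + c₂[k]·a₂b₂ᵀ. S₀ and S₁ are linearly independent, so a₁b₁ᵀ and a₂b₂ᵀ must span the same plane of matrices: they are the rank-1 matrices of the form x·S₀ + y·S₁.
det(x·S₀ + y·S₁) is 18·x² + 9·xy = 9·(2·x + y)(x), vanishing at (x:y) = (1:-2) and (0:1).
M₁ = S₀ − 2·S₁ = [[6, -9], [-4, 6]] = (3, -2)(2, -3)ᵀ and M₂ = S₁ = [[-9, 9], [9, -9]] = (-9)·(1, -1)(1, -1)ᵀ, so take a₁ = (3, -2), b₁ = (2, -3), a₂ = (1, -1), b₂ = (1, -1).
Each slice is an integer combination of E₁ = a₁b₁ᵀ and E₂ = a₂b₂ᵀ: S₀ = E₁ − 18·E₂, S₁ = −9·E₂, S₂ = −E₁ − 18·E₂; reading off coefficients, c₁ = (1, 0, -1) and c₂ = (-18, -9, -18).
Hence T = (3, -2) ⊗ (2, -3) ⊗ (1, 0, -1) + (1, -1) ⊗ (1, -1) ⊗ (-18, -9, -18), so rank(T) ≤ 2.
These bounds meet, so rank(T) = 2.

rank(T) = 2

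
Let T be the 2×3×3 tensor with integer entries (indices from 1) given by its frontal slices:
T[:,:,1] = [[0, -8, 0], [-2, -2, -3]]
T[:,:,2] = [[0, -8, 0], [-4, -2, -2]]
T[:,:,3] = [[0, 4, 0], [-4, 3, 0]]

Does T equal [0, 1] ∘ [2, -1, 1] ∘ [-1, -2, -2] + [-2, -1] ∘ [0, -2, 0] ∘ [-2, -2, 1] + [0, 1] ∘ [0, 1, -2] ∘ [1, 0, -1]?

Yes

Reconstruct entrywise from the claimed factors. For example, T[2,2,1] = -2 and Σₗ aₗ[2]bₗ[2]cₗ[1] = (1)·(-1)·(-1) + (-1)·(-2)·(-2) + (1)·(1)·(1) = -2; checking all 18 entries, every one matches. The claim holds.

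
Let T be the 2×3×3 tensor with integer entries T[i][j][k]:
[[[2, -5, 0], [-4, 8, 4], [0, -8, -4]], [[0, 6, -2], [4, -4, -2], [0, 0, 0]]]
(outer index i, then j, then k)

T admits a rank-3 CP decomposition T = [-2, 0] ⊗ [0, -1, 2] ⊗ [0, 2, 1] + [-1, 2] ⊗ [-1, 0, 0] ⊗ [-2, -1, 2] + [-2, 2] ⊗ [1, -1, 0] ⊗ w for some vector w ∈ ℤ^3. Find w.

Subtract the known terms from T to get the rank-1 residual R = [-2, 2] ⊗ [1, -1, 0] ⊗ w, so R[i,j,k] = a[i]·b[j]·w[k]. Pick indices with nonzero a[0]·b[0] = (-2)·(1) = -2. Only the fibre through (0,0,·) is needed: R[0,0,:] = T[0,0,:] − Σₗ aₗ[0]bₗ[0]cₗ = [2, -5, 0] − (-2)·(0)·[0, 2, 1] − (-1)·(-1)·[-2, -1, 2] = [4, -4, -2]. Then w[k] = R[0,0,k] / -2 for each k, giving w = [4, -4, -2] / -2 = [-2, 2, 1].

w = [-2, 2, 1]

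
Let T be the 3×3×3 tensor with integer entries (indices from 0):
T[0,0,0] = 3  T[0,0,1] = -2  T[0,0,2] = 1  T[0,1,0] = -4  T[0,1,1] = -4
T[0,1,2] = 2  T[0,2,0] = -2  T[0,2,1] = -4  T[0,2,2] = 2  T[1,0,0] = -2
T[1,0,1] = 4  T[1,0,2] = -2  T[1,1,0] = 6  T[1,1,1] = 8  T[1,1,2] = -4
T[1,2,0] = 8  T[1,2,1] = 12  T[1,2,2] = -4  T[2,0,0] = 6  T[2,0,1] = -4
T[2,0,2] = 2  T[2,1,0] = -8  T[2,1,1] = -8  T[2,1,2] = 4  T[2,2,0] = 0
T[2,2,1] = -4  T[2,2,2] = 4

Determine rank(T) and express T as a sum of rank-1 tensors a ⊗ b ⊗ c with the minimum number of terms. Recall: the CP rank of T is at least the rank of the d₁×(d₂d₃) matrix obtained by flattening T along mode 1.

rank(T) = 3

Lower bound: the mode-2 unfolding of T (rows indexed by j, columns by (i,k) = (0,0), (0,1), (0,2), (1,0), (1,1), (1,2), (2,0), (2,1), (2,2)) is [[3, -2, 1, -2, 4, -2, 6, -4, 2], [-4, -4, 2, 6, 8, -4, -8, -8, 4], [-2, -4, 2, 8, 12, -4, 0, -4, 4]].
There the 3×3 minor on rows j ∈ {0, 1, 2}, columns (i,k) ∈ {(0,0), (0,1), (1,0)} is det [[3, -2, -2], [-4, -4, 6], [-2, -4, 8]] = -80 ≠ 0, so this unfolding has rank ≥ 3; CP rank is at least every unfolding rank, so rank(T) ≥ 3. (Unfolding ranks only ever bound the CP rank from below — rank(T) can be strictly larger than all of them — so the matching upper bound has to come from an explicit 3-term decomposition.)
Upper bound: T is a sum of 3 rank-1 terms, T = [0, 1, 1] ⊗ [0, 0, 1] ⊗ [4, 4, 0] + [1, -2, 2] ⊗ [1, 2, 2] ⊗ [-1, -2, 1] + [1, -1, 2] ⊗ [2, -1, 0] ⊗ [2, 0, 0] (written with every a and b primitive with positive leading entry and the scale carried by c; CP decompositions are not unique, and this one is verified by expanding entrywise), so rank(T) ≤ 3.
These bounds meet, so rank(T) = 3.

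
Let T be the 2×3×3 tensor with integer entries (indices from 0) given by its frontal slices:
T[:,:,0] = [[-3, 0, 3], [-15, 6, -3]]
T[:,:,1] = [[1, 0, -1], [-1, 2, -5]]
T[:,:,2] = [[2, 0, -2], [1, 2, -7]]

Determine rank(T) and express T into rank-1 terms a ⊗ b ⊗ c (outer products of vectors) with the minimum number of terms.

rank(T) = 2

Lower bound: the mode-3 unfolding of T (rows indexed by k, columns by (i,j) = (0,0), (0,1), (0,2), (1,0), (1,1), (1,2)) is [[-3, 0, 3, -15, 6, -3], [1, 0, -1, -1, 2, -5], [2, 0, -2, 1, 2, -7]].
There the 2×2 minor on rows k ∈ {0, 1}, columns (i,j) ∈ {(0,0), (1,0)} is det [[-3, -15], [1, -1]] = 18 ≠ 0, so this unfolding has rank ≥ 2; CP rank is at least every unfolding rank, so rank(T) ≥ 2. (Flattening ranks never certify an upper bound on CP rank; for that we must actually write T with 2 rank-1 terms.)
Upper bound — finding two terms. Write S_k = T[:,:,k] for the frontal slices: S₀ = [[-3, 0, 3], [-15, 6, -3]], S₁ = [[1, 0, -1], [-1, 2, -5]], S₂ = [[2, 0, -2], [1, 2, -7]].
If T = a₁ ⊗ b₁ ⊗ c₁ + a₂ ⊗ b₂ ⊗ c₂ then each S_k = c₁[k]·a₁b₁ᵀ + c₂[k]·a₂b₂ᵀ. S₀ and S₁ are linearly independent, so a₁b₁ᵀ and a₂b₂ᵀ must span the same plane of matrices: they are the rank-1 matrices of the form x·S₀ + y·S₁.
The 2×2 minor of x·S₀ + y·S₁ on rows {0,1}, columns {0,1} is −18·x² + 2·y² = (-2)·(3·x − y)(3·x + y), vanishing at (x:y) = (1:3) and (1:-3).
M₁ = S₀ + 3·S₁ = [[0, 0, 0], [-18, 12, -18]] = (-6)·(0, 1)(3, -2, 3)ᵀ and M₂ = S₀ − 3·S₁ = [[-6, 0, 6], [-12, 0, 12]] = (-6)·(1, 2)(1, 0, -1)ᵀ, so take a₁ = (0, 1), b₁ = (3, -2, 3), a₂ = (1, 2), b₂ = (1, 0, -1).
Each slice is an integer combination of E₁ = a₁b₁ᵀ and E₂ = a₂b₂ᵀ: S₀ = −3·E₁ − 3·E₂, S₁ = −E₁ + E₂, S₂ = −E₁ + 2·E₂; reading off coefficients, c₁ = (-3, -1, -1) and c₂ = (-3, 1, 2).
Hence T = (0, 1) ⊗ (3, -2, 3) ⊗ (-3, -1, -1) + (1, 2) ⊗ (1, 0, -1) ⊗ (-3, 1, 2), so rank(T) ≤ 2.
These bounds meet, so rank(T) = 2.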